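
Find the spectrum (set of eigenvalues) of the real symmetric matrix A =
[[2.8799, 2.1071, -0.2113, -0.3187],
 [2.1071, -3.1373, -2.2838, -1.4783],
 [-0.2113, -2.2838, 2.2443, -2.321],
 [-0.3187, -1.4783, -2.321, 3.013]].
sigma(A) ≈ {-5, 1, 4, 5}

A is real symmetric, so its spectrum consists of real eigenvalues. Expanding the characteristic polynomial of the displayed matrix gives
  det(λ I - A) = p(λ) = λ^4 + (-5)λ^3 + (-21)λ^2 + (125)λ + (-99.9968).
Solving p(λ) = 0 yields eigenvalues ≈ -5, 1, 4, 5. (A is shown rounded to 4 decimals, so these recover the underlying integer eigenvalues to within that precision.)
Verification: the trace of A = 5 equals the sum of eigenvalues 5, and det(A) ≈ -99.9968 matches the eigenvalue product -100.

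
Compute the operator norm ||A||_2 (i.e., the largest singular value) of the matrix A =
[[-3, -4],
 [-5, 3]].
||A||_2 = sqrt((59 + sqrt(117))/2) ≈ 5.9083 (= sqrt(largest eigenvalue of A^T A))

||A||_2 = sigma_max(A) = sqrt(lambda_max(A^T A)). Form the symmetric matrix M = A^T A =
[[34, -3],
 [-3, 25]].
Its characteristic polynomial (trace, determinant of M give the coefficients) is
  p(λ) = det(λ I - M) = λ^2 - 59λ + 841.
For λ^2 - 59λ + 841 the discriminant is 117. It is nonnegative but not a perfect square, so the roots are real and irrational: λ = (59 ± sqrt(117))/2 ≈ 34.9083, 24.0917.
So the eigenvalues of A^T A are ≈ 24.0917, 34.9083 (all ≥ 0, as they must be for A^T A). The largest is λ_max = (59 + sqrt(117))/2 ≈ 34.9083, hence ||A||_2 = sqrt(λ_max) = sqrt((59 + sqrt(117))/2) ≈ 5.9083.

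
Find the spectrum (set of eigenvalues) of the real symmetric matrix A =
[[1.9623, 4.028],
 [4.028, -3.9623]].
sigma(A) ≈ {-6, 4}

A is real symmetric, so its spectrum consists of real eigenvalues. Expanding the characteristic polynomial of the displayed matrix gives
  det(λ I - A) = p(λ) = λ^2 + (2)λ + (-24).
Solving p(λ) = 0 yields eigenvalues ≈ -6, 4. (A is shown rounded to 4 decimals, so these recover the underlying integer eigenvalues to within that precision.)
Verification: the trace of A = -2 equals the sum of eigenvalues -2, and det(A) ≈ -24.0000 matches the eigenvalue product -24.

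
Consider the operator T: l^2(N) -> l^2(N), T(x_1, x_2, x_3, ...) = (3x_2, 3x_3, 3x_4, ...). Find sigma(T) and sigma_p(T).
sigma(T) = closed disk {z in C : |z| ≤ 3}; sigma_p(T) = open disk {z in C : |z| < 3}

Note T = 3·V where V is the unit left shift (V x)_k = x_{k+1}; so sigma(T) = 3·sigma(V) and ||T|| = 3||V||. ||T x||^2 = 9sum_{k≥2} |x_k|^2 ≤ 9||x||^2, with equality on {x : x_1 = 0}, so ||T|| = 3. For any lambda with |lambda| < 3, set r = lambda/3 (|r| < 1); the vector x = (1, r, r^2, ...) is in l^2 and satisfies T x = 3(r, r^2, ...) = lambda x, so lambda is an eigenvalue. On the boundary |lambda| = 3 the geometric series diverges, so no l^2 eigenvector exists, but these lambda lie in the approximate point spectrum. Hence sigma(T) is the closed disk of radius 3 and sigma_p(T) is the open disk.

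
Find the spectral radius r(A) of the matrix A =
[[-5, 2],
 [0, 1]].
r(A) = 5

The eigenvalues of A are the roots of its characteristic polynomial. With M = A (coefficients from the trace and determinant):
  p(λ) = det(λ I - M) = λ^2 + 4λ - 5.
For λ^2 + 4λ - 5 the discriminant is 36. It is a perfect square (6^2), so the roots are rational: λ = (-4 ± 6)/2 = 1, -5.
Thus the eigenvalues (to 4 decimals) are 1 (modulus 1); -5 (modulus 5). The spectral radius is the largest modulus: r(A) = 5. (Cross-check: r(A) ≤ ||A||_2 ≈ 5.3983; equality holds whenever A is normal, though it can also hold for some non-normal A.)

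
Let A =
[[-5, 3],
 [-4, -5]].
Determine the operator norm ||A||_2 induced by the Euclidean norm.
||A||_2 = sqrt((75 + sqrt(149))/2) ≈ 6.6033 (= sqrt(largest eigenvalue of A^T A))

||A||_2 = sigma_max(A) = sqrt(lambda_max(A^T A)). Form the symmetric matrix M = A^T A =
[[41, 5],
 [5, 34]].
Its characteristic polynomial (trace, determinant of M give the coefficients) is
  p(λ) = det(λ I - M) = λ^2 - 75λ + 1369.
For λ^2 - 75λ + 1369 the discriminant is 149. It is nonnegative but not a perfect square, so the roots are real and irrational: λ = (75 ± sqrt(149))/2 ≈ 43.6033, 31.3967.
So the eigenvalues of A^T A are ≈ 31.3967, 43.6033 (all ≥ 0, as they must be for A^T A). The largest is λ_max = (75 + sqrt(149))/2 ≈ 43.6033, hence ||A||_2 = sqrt(λ_max) = sqrt((75 + sqrt(149))/2) ≈ 6.6033.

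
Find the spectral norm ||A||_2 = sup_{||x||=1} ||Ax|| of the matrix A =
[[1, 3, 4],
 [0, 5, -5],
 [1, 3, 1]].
||A||_2 ≈ 7.2477 (= sqrt(largest eigenvalue of A^T A))

||A||_2 = sigma_max(A) = sqrt(lambda_max(A^T A)). Form the symmetric matrix M = A^T A =
[[2, 6, 5],
 [6, 43, -10],
 [5, -10, 42]].
Its characteristic polynomial (trace, sum of principal 2x2 minors, determinant of M give the coefficients) is
  p(λ) = det(λ I - M) = λ^3 - 87λ^2 + 1815λ - 225.
No integer candidate from the rational root theorem (±divisors of 225) is a root, so the roots are irrational. The cubic discriminant is Δ = 1063411200 > 0, so there are three distinct real roots. p(0) = -225 and p(1) = 1504 have opposite signs, so a root lies in (0, 1); Newton's method refines it to λ ≈ 0.1247. p(34) = 217 and p(35) = -400 have opposite signs, so a root lies in (34, 35); Newton's method refines it to λ ≈ 34.3457. p(52) = -485 and p(53) = 464 have opposite signs, so a root lies in (52, 53); Newton's method refines it to λ ≈ 52.5296. Check (Vieta): the three roots sum to 87, matching tr M = 87.
So the eigenvalues of A^T A are ≈ 0.1247, 34.3457, 52.5296 (all ≥ 0, as they must be for A^T A). The largest is λ_max ≈ 52.5296, hence ||A||_2 = sqrt(λ_max) ≈ 7.2477.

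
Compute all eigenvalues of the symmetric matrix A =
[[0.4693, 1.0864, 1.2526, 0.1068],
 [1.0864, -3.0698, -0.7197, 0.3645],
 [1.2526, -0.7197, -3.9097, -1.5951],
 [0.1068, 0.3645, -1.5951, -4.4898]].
sigma(A) ≈ {-6, -4, -2, 1}

A is real symmetric, so its spectrum consists of real eigenvalues. Expanding the characteristic polynomial of the displayed matrix gives
  det(λ I - A) = p(λ) = λ^4 + (11)λ^3 + (32)λ^2 + (4.0014)λ + (-47.9983).
Solving p(λ) = 0 yields eigenvalues ≈ -6, -4, -2, 1. (A is shown rounded to 4 decimals, so these recover the underlying integer eigenvalues to within that precision.)
Verification: the trace of A = -11 equals the sum of eigenvalues -11, and det(A) ≈ -47.9983 matches the eigenvalue product -48.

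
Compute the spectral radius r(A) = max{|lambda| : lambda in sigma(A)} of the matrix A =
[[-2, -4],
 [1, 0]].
r(A) = 2

The eigenvalues of A are the roots of its characteristic polynomial. With M = A (coefficients from the trace and determinant):
  p(λ) = det(λ I - M) = λ^2 + 2λ + 4.
For λ^2 + 2λ + 4 the discriminant is -12. It is negative, so the roots are the complex-conjugate pair λ = -1 ± (sqrt(12)/2) i ≈ -1 ± 1.7321i. For a conjugate pair the product of the roots equals the constant term, so |λ|^2 = 4 and |λ| = sqrt(4) = 2.
Thus the eigenvalues (to 4 decimals) are -1 ± 1.7321i (modulus 2). The spectral radius is the largest modulus: r(A) = 2. (Cross-check: r(A) ≤ ||A||_2 ≈ 4.4954; equality holds whenever A is normal, though it can also hold for some non-normal A.)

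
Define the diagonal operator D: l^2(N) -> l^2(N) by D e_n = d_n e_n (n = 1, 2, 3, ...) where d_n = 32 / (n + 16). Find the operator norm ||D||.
||D|| = 32/17 (attained at n = 1)

For D diagonal, ||D|| = sup_n |d_n| = sup_n 32/(n + 16). This is positive and strictly decreasing in n, so the supremum is attained at n = 1: d_1 = 32/(1 + 16) = 32/17. Hence ||D|| = 32/17.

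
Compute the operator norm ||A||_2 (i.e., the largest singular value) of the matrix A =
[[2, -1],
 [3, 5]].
||A||_2 = sqrt((39 + sqrt(845))/2) ≈ 5.8339 (= sqrt(largest eigenvalue of A^T A))

||A||_2 = sigma_max(A) = sqrt(lambda_max(A^T A)). Form the symmetric matrix M = A^T A =
[[13, 13],
 [13, 26]].
Its characteristic polynomial (trace, determinant of M give the coefficients) is
  p(λ) = det(λ I - M) = λ^2 - 39λ + 169.
For λ^2 - 39λ + 169 the discriminant is 845. It is nonnegative but not a perfect square, so the roots are real and irrational: λ = (39 ± sqrt(845))/2 ≈ 34.0344, 4.9656.
So the eigenvalues of A^T A are ≈ 4.9656, 34.0344 (all ≥ 0, as they must be for A^T A). The largest is λ_max = (39 + sqrt(845))/2 ≈ 34.0344, hence ||A||_2 = sqrt(λ_max) = sqrt((39 + sqrt(845))/2) ≈ 5.8339.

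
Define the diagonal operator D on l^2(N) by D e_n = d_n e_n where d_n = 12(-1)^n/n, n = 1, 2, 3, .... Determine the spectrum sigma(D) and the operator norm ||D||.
sigma(D) = {12(-1)^n/n : n ≥ 1} ∪ {0}; ||D|| = 12

A bounded diagonal operator on l^2 with diagonal entries d_n has spectrum equal to the closure of {d_n : n ≥ 1}: every d_n is an eigenvalue (with eigenvector e_n), so {d_n} ⊂ sigma(D); the spectrum is closed, so its closure is too; and for lambda not in the closure, (D - lambda I) has bounded inverse (the diagonal entries 1/(d_n - lambda) are bounded). For our sequence d_n = 12(-1)^n/n, n = 1, 2, 3, ...:
  - {d_n} = {12(-1)^n/n : n ≥ 1}; the only limit point is 0
  - closure = {12(-1)^n/n : n ≥ 1} ∪ {0}
For the norm: a diagonal operator has ||D|| = sup_n |d_n|. Here |d_n| = 12/n is decreasing, so sup_n |d_n| = |d_1| = 12. So ||D|| = 12.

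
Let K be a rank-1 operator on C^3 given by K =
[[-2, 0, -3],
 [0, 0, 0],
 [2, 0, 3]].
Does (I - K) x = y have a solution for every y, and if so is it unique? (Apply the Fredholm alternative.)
(I - K) is singular (det(I - K) = 0, i.e. 1 ∈ sigma(K)). (I - K) x = y is solvable iff y ⊥ ker((I - K)^*) = span{(-2, 0, -3)}, i.e. iff -2y_1 - 3y_3 = 0. When solvable, the solutions are x = y + c·(1, 0, -1), c arbitrary (ker(I - K) = span{(1, 0, -1)}, dimension 1).

K has rank 1, so it is an outer product K = u v^T: every row of K is a multiple of one row vector. Reading off the entries, u = (1, 0, -1) and v = (-2, 0, -3) (row i of K equals u_i·v^T). A rank-one matrix u v^T satisfies K u = u (v·u) and kills the (2)-dimensional subspace v^⊥, so its characteristic polynomial is lambda^2 (lambda - v·u) with v·u = tr K = 1. Hence the eigenvalues of I - K are 1 (multiplicity 2) and 1 - (1) = 0, so det(I - K) = 0. (Direct check: I - K =
[[3, 0, 3],
 [0, 1, 0],
 [-2, 0, -2]]
has determinant 0.) So 1 is an eigenvalue of K and (I - K) is not invertible. The finite-dimensional Fredholm alternative says: either (I - K) is invertible, or ker(I - K) ≠ {0} and then range(I - K) = ker((I - K)^*)^⊥, with dim ker(I - K) = dim ker((I - K)^*). We are in the second case, so we need both kernels. Kernel of I - K: (I - K) u = u - u (v·u) = u - u = 0, so ker(I - K) = span{u} = span{(1, 0, -1)} (it is exactly 1-dimensional because rank(I - K) = 2). Kernel of the adjoint: K is real, so (I - K)^* = I - K^T = I - v u^T, and (I - v u^T) v = v - v (u·v) = 0; hence ker((I - K)^*) = span{v} = span{(-2, 0, -3)}. Therefore (I - K) x = y is solvable iff <y, v> = 0, i.e. iff -2y_1 - 3y_3 = 0. When this holds, K y = u (v·y) = 0, so (I - K) y = y and x = y is a particular solution; the full solution set is the line x = y + c·u = y + c·(1, 0, -1), c ∈ C.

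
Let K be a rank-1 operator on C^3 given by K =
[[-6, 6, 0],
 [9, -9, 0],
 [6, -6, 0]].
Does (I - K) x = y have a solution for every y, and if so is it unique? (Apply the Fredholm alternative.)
(I - K) is invertible (det(I - K) = 16 ≠ 0), so for every y in C^3 the equation (I - K) x = y has a unique solution.

K has rank 1, so it is an outer product K = u v^T: every row of K is a multiple of one row vector. Reading off the entries, u = (2, -3, -2) and v = (-3, 3, 0) (row i of K equals u_i·v^T). A rank-one matrix u v^T satisfies K u = u (v·u) and kills the (2)-dimensional subspace v^⊥, so its characteristic polynomial is lambda^2 (lambda - v·u) with v·u = tr K = -15. Hence the eigenvalues of I - K are 1 (multiplicity 2) and 1 - (-15) = 16, so det(I - K) = 16. (Direct check: I - K =
[[7, -6, 0],
 [-9, 10, 0],
 [-6, 6, 1]]
has determinant 16.) The finite-dimensional Fredholm alternative says: either (I - K) is invertible, or ker(I - K) ≠ {0} and then range(I - K) = ker((I - K)^*)^⊥, with dim ker(I - K) = dim ker((I - K)^*). Since det(I - K) ≠ 0, 1 is not an eigenvalue of K and ker(I - K) = {0}, so we are in the first case: for every y there is a unique x = (I - K)^(-1) y. Explicitly, by the Sherman–Morrison formula, (I - u v^T)^(-1) = I + u v^T/(1 - v·u), i.e. (I - K)^(-1) = I + K/(16).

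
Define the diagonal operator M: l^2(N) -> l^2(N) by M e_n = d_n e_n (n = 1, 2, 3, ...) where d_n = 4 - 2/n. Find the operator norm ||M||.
||M|| = 4

For a diagonal operator on l^2 with entries d_n, ||M|| = sup_n |d_n|. Here d_1 = 2, d_2 = 3, ..., and d_n = 4 - 2/n increases monotonically toward 4. All terms lie in [2, 4), so |d_n| = d_n and the supremum is the limit 4, which is not attained by any individual d_n. Hence ||M|| = 4.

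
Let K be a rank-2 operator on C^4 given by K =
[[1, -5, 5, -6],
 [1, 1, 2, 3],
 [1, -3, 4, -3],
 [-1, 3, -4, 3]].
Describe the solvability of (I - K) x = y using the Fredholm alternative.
(I - K) is invertible (det(I - K) = -2 ≠ 0), so for every y in C^4 the equation (I - K) x = y has a unique solution.

K has rank 2 and factors as K = U V^T = u1 v1^T + u2 v2^T with u1 = (-3, 0, -2, 2), v1 = (-1, 1, -3, 0), u2 = (2, -1, 1, -1), v2 = (-1, -1, -2, -3) (multiplying out reproduces the displayed K). The nonzero eigenvalues of U V^T coincide with those of the 2 x 2 matrix G = V^T U = [[v1·u1, v1·u2], [v2·u1, v2·u2]] = [[9, -6], [1, 0]], and by the Sylvester determinant identity det(I_4 - U V^T) = det(I_2 - V^T U) = det([[-8, 6], [-1, 1]]) = (-8)(1) - (6)(-1) = -2. (Direct check: I - K =
[[0, 5, -5, 6],
 [-1, 0, -2, -3],
 [-1, 3, -3, 3],
 [1, -3, 4, -2]]
has determinant -2.) The finite-dimensional Fredholm alternative says: either (I - K) is invertible, or ker(I - K) ≠ {0} and then range(I - K) = ker((I - K)^*)^⊥, with dim ker(I - K) = dim ker((I - K)^*). Since det(I - K) ≠ 0, 1 is not an eigenvalue of K and ker(I - K) = {0}, so we are in the first case: for every y there is a unique x = (I - K)^(-1) y. (Explicitly, by the Woodbury identity, (I - U V^T)^(-1) = I + U (I_2 - G)^(-1) V^T.)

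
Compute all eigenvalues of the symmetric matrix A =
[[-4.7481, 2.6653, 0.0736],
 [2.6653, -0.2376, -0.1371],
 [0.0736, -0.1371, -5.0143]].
sigma(A) ≈ {-6, -5, 1}

A is real symmetric, so its spectrum consists of real eigenvalues. Expanding the characteristic polynomial of the displayed matrix gives
  det(λ I - A) = p(λ) = λ^3 + (10)λ^2 + (19)λ + (-30).
Solving p(λ) = 0 yields eigenvalues ≈ -6, -5, 1. (A is shown rounded to 4 decimals, so these recover the underlying integer eigenvalues to within that precision.)
Verification: the trace of A = -10 equals the sum of eigenvalues -10, and det(A) ≈ 30.0006 matches the eigenvalue product 30.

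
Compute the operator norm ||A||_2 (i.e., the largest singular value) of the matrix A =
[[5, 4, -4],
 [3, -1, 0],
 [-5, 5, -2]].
||A||_2 ≈ 7.8856 (= sqrt(largest eigenvalue of A^T A))

||A||_2 = sigma_max(A) = sqrt(lambda_max(A^T A)). Form the symmetric matrix M = A^T A =
[[59, -8, -10],
 [-8, 42, -26],
 [-10, -26, 20]].
Its characteristic polynomial (trace, sum of principal 2x2 minors, determinant of M give the coefficients) is
  p(λ) = det(λ I - M) = λ^3 - 121λ^2 + 3658λ - 36.
No integer candidate from the rational root theorem (±divisors of 36) is a root, so the roots are irrational. The cubic discriminant is Δ = 152105364 > 0, so there are three distinct real roots. p(0) = -36 and p(1) = 3502 have opposite signs, so a root lies in (0, 1); Newton's method refines it to λ ≈ 0.0098. p(58) = 196 and p(59) = -36 have opposite signs, so a root lies in (58, 59); Newton's method refines it to λ ≈ 58.8082. p(62) = -36 and p(63) = 216 have opposite signs, so a root lies in (62, 63); Newton's method refines it to λ ≈ 62.1819. Check (Vieta): the three roots sum to 121, matching tr M = 121.
So the eigenvalues of A^T A are ≈ 0.0098, 58.8082, 62.1819 (all ≥ 0, as they must be for A^T A). The largest is λ_max ≈ 62.1819, hence ||A||_2 = sqrt(λ_max) ≈ 7.8856.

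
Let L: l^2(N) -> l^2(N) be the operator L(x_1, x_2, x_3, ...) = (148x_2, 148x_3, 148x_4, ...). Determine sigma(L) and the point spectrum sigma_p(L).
sigma(L) = closed disk {z in C : |z| ≤ 148}; sigma_p(L) = open disk {z in C : |z| < 148}

Note L = 148·V where V is the unit left shift (V x)_k = x_{k+1}; so sigma(L) = 148·sigma(V) and ||L|| = 148||V||. ||L x||^2 = 21904sum_{k≥2} |x_k|^2 ≤ 21904||x||^2, with equality on {x : x_1 = 0}, so ||L|| = 148. For any lambda with |lambda| < 148, set r = lambda/148 (|r| < 1); the vector x = (1, r, r^2, ...) is in l^2 and satisfies L x = 148(r, r^2, ...) = lambda x, so lambda is an eigenvalue. On the boundary |lambda| = 148 the geometric series diverges, so no l^2 eigenvector exists, but these lambda lie in the approximate point spectrum. Hence sigma(L) is the closed disk of radius 148 and sigma_p(L) is the open disk.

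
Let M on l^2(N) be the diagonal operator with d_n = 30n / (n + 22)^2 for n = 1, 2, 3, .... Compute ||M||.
||M|| = 15/44 (attained at n = 22)

For M diagonal, ||M|| = sup_n |d_n|. Treat f(x) = 30x / (x + 22)^2 for real x > 0. By the quotient rule, f'(x) = 30(22 - x)/(x + 22)^3, which is positive for x < 22 and negative for x > 22. So f has a unique maximum at x = 22, and since 22 is a positive integer, the supremum over n ≥ 1 is attained at n = 22: d_22 = 30·22/(22 + 22)^2 = 30·22/1936 = 15/44. Hence ||M|| = 15/44.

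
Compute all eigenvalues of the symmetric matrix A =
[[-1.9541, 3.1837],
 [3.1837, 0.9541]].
sigma(A) ≈ {-4, 3}

A is real symmetric, so its spectrum consists of real eigenvalues. Expanding the characteristic polynomial of the displayed matrix gives
  det(λ I - A) = p(λ) = λ^2 + (1)λ + (-12).
Solving p(λ) = 0 yields eigenvalues ≈ -4, 3. (A is shown rounded to 4 decimals, so these recover the underlying integer eigenvalues to within that precision.)
Verification: the trace of A = -1 equals the sum of eigenvalues -1, and det(A) ≈ -12.0004 matches the eigenvalue product -12.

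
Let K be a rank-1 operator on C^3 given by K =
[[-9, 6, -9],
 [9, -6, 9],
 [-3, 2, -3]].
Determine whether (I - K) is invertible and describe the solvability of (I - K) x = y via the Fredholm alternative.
(I - K) is invertible (det(I - K) = 19 ≠ 0), so for every y in C^3 the equation (I - K) x = y has a unique solution.

K has rank 1, so it is an outer product K = u v^T: every row of K is a multiple of one row vector. Reading off the entries, u = (3, -3, 1) and v = (-3, 2, -3) (row i of K equals u_i·v^T). A rank-one matrix u v^T satisfies K u = u (v·u) and kills the (2)-dimensional subspace v^⊥, so its characteristic polynomial is lambda^2 (lambda - v·u) with v·u = tr K = -18. Hence the eigenvalues of I - K are 1 (multiplicity 2) and 1 - (-18) = 19, so det(I - K) = 19. (Direct check: I - K =
[[10, -6, 9],
 [-9, 7, -9],
 [3, -2, 4]]
has determinant 19.) The finite-dimensional Fredholm alternative says: either (I - K) is invertible, or ker(I - K) ≠ {0} and then range(I - K) = ker((I - K)^*)^⊥, with dim ker(I - K) = dim ker((I - K)^*). Since det(I - K) ≠ 0, 1 is not an eigenvalue of K and ker(I - K) = {0}, so we are in the first case: for every y there is a unique x = (I - K)^(-1) y. Explicitly, by the Sherman–Morrison formula, (I - u v^T)^(-1) = I + u v^T/(1 - v·u), i.e. (I - K)^(-1) = I + K/(19).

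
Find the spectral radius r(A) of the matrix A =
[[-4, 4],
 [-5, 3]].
r(A) = sqrt(8) ≈ 2.8284

The eigenvalues of A are the roots of its characteristic polynomial. With M = A (coefficients from the trace and determinant):
  p(λ) = det(λ I - M) = λ^2 + λ + 8.
For λ^2 + λ + 8 the discriminant is -31. It is negative, so the roots are the complex-conjugate pair λ = -1/2 ± (sqrt(31)/2) i ≈ -0.5 ± 2.7839i. For a conjugate pair the product of the roots equals the constant term, so |λ|^2 = 8 and |λ| = sqrt(8) ≈ 2.8284.
Thus the eigenvalues (to 4 decimals) are -0.5 ± 2.7839i (modulus 2.8284). The spectral radius is the largest modulus: r(A) = sqrt(8) ≈ 2.8284. (Cross-check: r(A) ≤ ||A||_2 ≈ 8.0632; equality holds whenever A is normal, though it can also hold for some non-normal A.)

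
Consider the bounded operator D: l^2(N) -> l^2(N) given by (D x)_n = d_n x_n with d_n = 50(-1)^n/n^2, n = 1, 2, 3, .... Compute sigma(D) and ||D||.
sigma(D) = {50(-1)^n/n^2 : n ≥ 1} ∪ {0}; ||D|| = 50

A bounded diagonal operator on l^2 with diagonal entries d_n has spectrum equal to the closure of {d_n : n ≥ 1}: every d_n is an eigenvalue (with eigenvector e_n), so {d_n} ⊂ sigma(D); the spectrum is closed, so its closure is too; and for lambda not in the closure, (D - lambda I) has bounded inverse (the diagonal entries 1/(d_n - lambda) are bounded). For our sequence d_n = 50(-1)^n/n^2, n = 1, 2, 3, ...:
  - {d_n} = {50(-1)^n/n^2 : n ≥ 1}; the only limit point is 0
  - closure = {50(-1)^n/n^2 : n ≥ 1} ∪ {0}
For the norm: a diagonal operator has ||D|| = sup_n |d_n|. Here |d_n| = 50/n^2 is decreasing, so sup_n |d_n| = |d_1| = 50. So ||D|| = 50.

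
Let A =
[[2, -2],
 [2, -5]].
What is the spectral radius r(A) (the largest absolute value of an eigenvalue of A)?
r(A) = (3 + sqrt(33))/2 ≈ 4.3723

The eigenvalues of A are the roots of its characteristic polynomial. With M = A (coefficients from the trace and determinant):
  p(λ) = det(λ I - M) = λ^2 + 3λ - 6.
For λ^2 + 3λ - 6 the discriminant is 33. It is nonnegative but not a perfect square, so the roots are real and irrational: λ = (-3 ± sqrt(33))/2 ≈ 1.3723, -4.3723.
Thus the eigenvalues (to 4 decimals) are 1.3723 (modulus 1.3723); -4.3723 (modulus 4.3723). The spectral radius is the largest modulus: r(A) = (3 + sqrt(33))/2 ≈ 4.3723. (Cross-check: r(A) ≤ ||A||_2 ≈ 6; equality holds whenever A is normal, though it can also hold for some non-normal A.)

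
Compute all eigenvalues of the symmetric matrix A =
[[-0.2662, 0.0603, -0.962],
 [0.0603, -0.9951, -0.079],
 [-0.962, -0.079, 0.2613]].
sigma(A) ≈ {-1, 1} (-1 with multiplicity 2)

A is real symmetric, so its spectrum consists of real eigenvalues. Expanding the characteristic polynomial of the displayed matrix gives
  det(λ I - A) = p(λ) = λ^3 + (1)λ^2 + (-1)λ + (-1).
Solving p(λ) = 0 yields eigenvalues ≈ -1, -1, 1. (A is shown rounded to 4 decimals, so these recover the underlying integer eigenvalues to within that precision.)
Verification: the trace of A = -1 equals the sum of eigenvalues -1, and det(A) ≈ 1.0000 matches the eigenvalue product 1.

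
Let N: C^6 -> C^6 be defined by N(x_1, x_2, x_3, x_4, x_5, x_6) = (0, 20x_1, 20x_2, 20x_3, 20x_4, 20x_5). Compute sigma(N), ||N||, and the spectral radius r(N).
sigma(N) = {0}; ||N|| = 20; r(N) = 0. (N is nilpotent with N^6 = 0.)

On C^6, N is a strictly lower-triangular matrix with 20 on the subdiagonal and zeros elsewhere, so its characteristic polynomial is lambda^6 and every eigenvalue is 0: sigma(N) = {0}. For the operator norm, N e_i = 20e_{i+1} for i = 1, ..., 5 and N e_6 = 0, so the singular values of N are 20 (with multiplicity 5) and 0; hence ||N|| = 20. The spectral radius r(N) = max|lambda| = 0. Note ||N|| > r(N) — characteristic of non-normal nilpotent operators. Indeed N^6 = 0.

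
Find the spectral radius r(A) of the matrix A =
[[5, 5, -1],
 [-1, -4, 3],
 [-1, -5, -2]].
r(A) ≈ 4.5165

The eigenvalues of A are the roots of its characteristic polynomial. With M = A (coefficients from the trace, the sum of principal 2x2 minors, and det A):
  p(λ) = det(λ I - M) = λ^3 + λ^2 - 3λ - 89.
No integer candidate from the rational root theorem (±divisors of 89) is a root, so the roots are irrational. The cubic discriminant is Δ = -208588 < 0, so there is one real root and a complex-conjugate pair. p(4) = -21 and p(5) = 46 have opposite signs, so a root lies in (4, 5); Newton's method refines it to λ ≈ 4.363. Dividing out (λ - (4.363)) leaves approximately λ^2 + 5.363λ + 20.3988. For λ^2 + 5.363λ + 20.3988 the discriminant is -52.8334. It is negative, so the remaining roots are the complex-conjugate pair λ ≈ -2.6815 ± 3.6343i. Their product equals the constant term, so |λ|^2 ≈ 20.3988 and |λ| ≈ 4.5165.
Thus the eigenvalues (to 4 decimals) are 4.363 (modulus 4.363); -2.6815 ± 3.6343i (modulus 4.5165). The spectral radius is the largest modulus: r(A) ≈ 4.5165. (Cross-check: r(A) ≤ ||A||_2 ≈ 9.3179; equality holds whenever A is normal, though it can also hold for some non-normal A.)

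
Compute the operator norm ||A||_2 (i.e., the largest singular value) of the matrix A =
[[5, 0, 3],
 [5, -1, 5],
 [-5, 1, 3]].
||A||_2 ≈ 9.4743 (= sqrt(largest eigenvalue of A^T A))

||A||_2 = sigma_max(A) = sqrt(lambda_max(A^T A)). Form the symmetric matrix M = A^T A =
[[75, -10, 25],
 [-10, 2, -2],
 [25, -2, 43]].
Its characteristic polynomial (trace, sum of principal 2x2 minors, determinant of M give the coefficients) is
  p(λ) = det(λ I - M) = λ^3 - 120λ^2 + 2732λ - 1600.
No integer candidate from the rational root theorem (±divisors of 1600) is a root, so the roots are irrational. The cubic discriminant is Δ = 24227868928 > 0, so there are three distinct real roots. p(0) = -1600 and p(1) = 1013 have opposite signs, so a root lies in (0, 1); Newton's method refines it to λ ≈ 0.6015. p(29) = 1097 and p(30) = -640 have opposite signs, so a root lies in (29, 30); Newton's method refines it to λ ≈ 29.6357. p(89) = -4003 and p(90) = 1280 have opposite signs, so a root lies in (89, 90); Newton's method refines it to λ ≈ 89.7628. Check (Vieta): the three roots sum to 120, matching tr M = 120.
So the eigenvalues of A^T A are ≈ 0.6015, 29.6357, 89.7628 (all ≥ 0, as they must be for A^T A). The largest is λ_max ≈ 89.7628, hence ||A||_2 = sqrt(λ_max) ≈ 9.4743.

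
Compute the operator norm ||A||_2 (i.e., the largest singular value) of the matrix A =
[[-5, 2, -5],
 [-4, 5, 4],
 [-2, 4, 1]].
||A||_2 ≈ 9.1451 (= sqrt(largest eigenvalue of A^T A))

||A||_2 = sigma_max(A) = sqrt(lambda_max(A^T A)). Form the symmetric matrix M = A^T A =
[[45, -38, 7],
 [-38, 45, 14],
 [7, 14, 42]].
Its characteristic polynomial (trace, sum of principal 2x2 minors, determinant of M give the coefficients) is
  p(λ) = det(λ I - M) = λ^3 - 132λ^2 + 4116λ - 5929.
No integer candidate from the rational root theorem (±divisors of 5929) is a root, so the roots are irrational. The cubic discriminant is Δ = 18751967829 > 0, so there are three distinct real roots. p(1) = -1944 and p(2) = 1783 have opposite signs, so a root lies in (1, 2); Newton's method refines it to λ ≈ 1.5131. p(46) = 1431 and p(47) = -242 have opposite signs, so a root lies in (46, 47); Newton's method refines it to λ ≈ 46.8548. p(83) = -1862 and p(84) = 1127 have opposite signs, so a root lies in (83, 84); Newton's method refines it to λ ≈ 83.6322. Check (Vieta): the three roots sum to 132, matching tr M = 132.
So the eigenvalues of A^T A are ≈ 1.5131, 46.8548, 83.6322 (all ≥ 0, as they must be for A^T A). The largest is λ_max ≈ 83.6322, hence ||A||_2 = sqrt(λ_max) ≈ 9.1451.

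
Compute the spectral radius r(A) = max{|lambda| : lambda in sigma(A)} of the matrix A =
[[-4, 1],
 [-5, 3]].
r(A) = (1 + sqrt(29))/2 ≈ 3.1926

The eigenvalues of A are the roots of its characteristic polynomial. With M = A (coefficients from the trace and determinant):
  p(λ) = det(λ I - M) = λ^2 + λ - 7.
For λ^2 + λ - 7 the discriminant is 29. It is nonnegative but not a perfect square, so the roots are real and irrational: λ = (-1 ± sqrt(29))/2 ≈ 2.1926, -3.1926.
Thus the eigenvalues (to 4 decimals) are 2.1926 (modulus 2.1926); -3.1926 (modulus 3.1926). The spectral radius is the largest modulus: r(A) = (1 + sqrt(29))/2 ≈ 3.1926. (Cross-check: r(A) ≤ ||A||_2 ≈ 7.0725; equality holds whenever A is normal, though it can also hold for some non-normal A.)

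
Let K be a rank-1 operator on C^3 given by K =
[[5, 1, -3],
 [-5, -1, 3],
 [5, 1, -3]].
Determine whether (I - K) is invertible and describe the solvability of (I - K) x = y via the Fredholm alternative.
(I - K) is singular (det(I - K) = 0, i.e. 1 ∈ sigma(K)). (I - K) x = y is solvable iff y ⊥ ker((I - K)^*) = span{(5, 1, -3)}, i.e. iff 5y_1 + y_2 - 3y_3 = 0. When solvable, the solutions are x = y + c·(1, -1, 1), c arbitrary (ker(I - K) = span{(1, -1, 1)}, dimension 1).

K has rank 1, so it is an outer product K = u v^T: every row of K is a multiple of one row vector. Reading off the entries, u = (1, -1, 1) and v = (5, 1, -3) (row i of K equals u_i·v^T). A rank-one matrix u v^T satisfies K u = u (v·u) and kills the (2)-dimensional subspace v^⊥, so its characteristic polynomial is lambda^2 (lambda - v·u) with v·u = tr K = 1. Hence the eigenvalues of I - K are 1 (multiplicity 2) and 1 - (1) = 0, so det(I - K) = 0. (Direct check: I - K =
[[-4, -1, 3],
 [5, 2, -3],
 [-5, -1, 4]]
has determinant 0.) So 1 is an eigenvalue of K and (I - K) is not invertible. The finite-dimensional Fredholm alternative says: either (I - K) is invertible, or ker(I - K) ≠ {0} and then range(I - K) = ker((I - K)^*)^⊥, with dim ker(I - K) = dim ker((I - K)^*). We are in the second case, so we need both kernels. Kernel of I - K: (I - K) u = u - u (v·u) = u - u = 0, so ker(I - K) = span{u} = span{(1, -1, 1)} (it is exactly 1-dimensional because rank(I - K) = 2). Kernel of the adjoint: K is real, so (I - K)^* = I - K^T = I - v u^T, and (I - v u^T) v = v - v (u·v) = 0; hence ker((I - K)^*) = span{v} = span{(5, 1, -3)}. Therefore (I - K) x = y is solvable iff <y, v> = 0, i.e. iff 5y_1 + y_2 - 3y_3 = 0. When this holds, K y = u (v·y) = 0, so (I - K) y = y and x = y is a particular solution; the full solution set is the line x = y + c·u = y + c·(1, -1, 1), c ∈ C.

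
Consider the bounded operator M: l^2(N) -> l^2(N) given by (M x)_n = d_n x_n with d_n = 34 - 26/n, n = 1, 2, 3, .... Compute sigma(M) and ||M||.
sigma(M) = {34 - 26/n : n ≥ 1} ∪ {34}; ||M|| = 34

A bounded diagonal operator on l^2 with diagonal entries d_n has spectrum equal to the closure of {d_n : n ≥ 1}: every d_n is an eigenvalue (with eigenvector e_n), so {d_n} ⊂ sigma(M); the spectrum is closed, so its closure is too; and for lambda not in the closure, (M - lambda I) has bounded inverse (the diagonal entries 1/(d_n - lambda) are bounded). For our sequence d_n = 34 - 26/n, n = 1, 2, 3, ...:
  - {d_n} = {34 - 26/n : n ≥ 1}; the only limit point is 34
  - closure = {34 - 26/n : n ≥ 1} ∪ {34}
For the norm: a diagonal operator has ||M|| = sup_n |d_n|. Here d_n = 34 - 26/n increases monotonically from d_1 = 8 toward 34, with all terms in [8, 34); so sup_n |d_n| = 34 (the supremum is the limit, not attained). So ||M|| = 34.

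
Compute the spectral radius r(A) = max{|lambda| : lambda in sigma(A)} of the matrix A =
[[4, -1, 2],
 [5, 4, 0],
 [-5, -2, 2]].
r(A) = sqrt(31) ≈ 5.5678

The eigenvalues of A are the roots of its characteristic polynomial. With M = A (coefficients from the trace, the sum of principal 2x2 minors, and det A):
  p(λ) = det(λ I - M) = λ^3 - 10λ^2 + 47λ - 62.
By the rational root theorem any rational root is an integer divisor of 62. Testing λ = 2: p(2) = 8 - 40 + 94 - 62 = 0, so λ = 2 is a root. Dividing out (λ - 2) leaves p(λ) = (λ - 2)(λ^2 - 8λ + 31). For λ^2 - 8λ + 31 the discriminant is -60. It is negative, so the roots are the complex-conjugate pair λ = 4 ± (sqrt(60)/2) i ≈ 4 ± 3.873i. For a conjugate pair the product of the roots equals the constant term, so |λ|^2 = 31 and |λ| = sqrt(31) ≈ 5.5678.
Thus the eigenvalues (to 4 decimals) are 4 ± 3.873i (modulus 5.5678); 2 (modulus 2). The spectral radius is the largest modulus: r(A) = sqrt(31) ≈ 5.5678. (Cross-check: r(A) ≤ ||A||_2 ≈ 8.8403; equality holds whenever A is normal, though it can also hold for some non-normal A.)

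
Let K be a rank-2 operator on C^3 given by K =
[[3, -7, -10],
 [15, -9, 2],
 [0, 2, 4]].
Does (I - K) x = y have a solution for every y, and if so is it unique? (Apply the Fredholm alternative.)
(I - K) is invertible (det(I - K) = 53 ≠ 0), so for every y in C^3 the equation (I - K) x = y has a unique solution.

K has rank 2 and factors as K = U V^T = u1 v1^T + u2 v2^T with u1 = (3, 2, -1), v1 = (3, -3, -2), u2 = (-2, 3, 1), v2 = (3, -1, 2) (multiplying out reproduces the displayed K). The nonzero eigenvalues of U V^T coincide with those of the 2 x 2 matrix G = V^T U = [[v1·u1, v1·u2], [v2·u1, v2·u2]] = [[5, -17], [5, -7]], and by the Sylvester determinant identity det(I_3 - U V^T) = det(I_2 - V^T U) = det([[-4, 17], [-5, 8]]) = (-4)(8) - (17)(-5) = 53. (Direct check: I - K =
[[-2, 7, 10],
 [-15, 10, -2],
 [0, -2, -3]]
has determinant 53.) The finite-dimensional Fredholm alternative says: either (I - K) is invertible, or ker(I - K) ≠ {0} and then range(I - K) = ker((I - K)^*)^⊥, with dim ker(I - K) = dim ker((I - K)^*). Since det(I - K) ≠ 0, 1 is not an eigenvalue of K and ker(I - K) = {0}, so we are in the first case: for every y there is a unique x = (I - K)^(-1) y. (Explicitly, by the Woodbury identity, (I - U V^T)^(-1) = I + U (I_2 - G)^(-1) V^T.)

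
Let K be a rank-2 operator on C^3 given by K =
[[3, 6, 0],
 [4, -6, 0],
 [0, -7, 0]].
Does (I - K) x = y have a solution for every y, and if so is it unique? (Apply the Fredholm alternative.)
(I - K) is invertible (det(I - K) = -38 ≠ 0), so for every y in C^3 the equation (I - K) x = y has a unique solution.

K has rank 2 and factors as K = U V^T = u1 v1^T + u2 v2^T with u1 = (0, 2, 1), v1 = (3, -1, 0), u2 = (3, -2, -3), v2 = (1, 2, 0) (multiplying out reproduces the displayed K). The nonzero eigenvalues of U V^T coincide with those of the 2 x 2 matrix G = V^T U = [[v1·u1, v1·u2], [v2·u1, v2·u2]] = [[-2, 11], [4, -1]], and by the Sylvester determinant identity det(I_3 - U V^T) = det(I_2 - V^T U) = det([[3, -11], [-4, 2]]) = (3)(2) - (-11)(-4) = -38. (Direct check: I - K =
[[-2, -6, 0],
 [-4, 7, 0],
 [0, 7, 1]]
has determinant -38.) The finite-dimensional Fredholm alternative says: either (I - K) is invertible, or ker(I - K) ≠ {0} and then range(I - K) = ker((I - K)^*)^⊥, with dim ker(I - K) = dim ker((I - K)^*). Since det(I - K) ≠ 0, 1 is not an eigenvalue of K and ker(I - K) = {0}, so we are in the first case: for every y there is a unique x = (I - K)^(-1) y. (Explicitly, by the Woodbury identity, (I - U V^T)^(-1) = I + U (I_2 - G)^(-1) V^T.)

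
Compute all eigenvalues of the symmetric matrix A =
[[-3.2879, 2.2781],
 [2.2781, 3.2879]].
sigma(A) ≈ {-4, 4}

A is real symmetric, so its spectrum consists of real eigenvalues. Expanding the characteristic polynomial of the displayed matrix gives
  det(λ I - A) = p(λ) = λ^2 + (0)λ + (-16).
Solving p(λ) = 0 yields eigenvalues ≈ -4, 4. (A is shown rounded to 4 decimals, so these recover the underlying integer eigenvalues to within that precision.)
Verification: the trace of A = 0 equals the sum of eigenvalues 0, and det(A) ≈ -16.0000 matches the eigenvalue product -16.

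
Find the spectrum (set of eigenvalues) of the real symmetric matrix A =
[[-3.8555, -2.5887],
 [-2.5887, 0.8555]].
sigma(A) ≈ {-5, 2}

A is real symmetric, so its spectrum consists of real eigenvalues. Expanding the characteristic polynomial of the displayed matrix gives
  det(λ I - A) = p(λ) = λ^2 + (3)λ + (-10).
Solving p(λ) = 0 yields eigenvalues ≈ -5, 2. (A is shown rounded to 4 decimals, so these recover the underlying integer eigenvalues to within that precision.)
Verification: the trace of A = -3 equals the sum of eigenvalues -3, and det(A) ≈ -9.9997 matches the eigenvalue product -10.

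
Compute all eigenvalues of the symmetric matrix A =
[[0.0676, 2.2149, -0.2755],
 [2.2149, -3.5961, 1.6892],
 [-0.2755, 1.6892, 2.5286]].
sigma(A) ≈ {-5, 1, 3}

A is real symmetric, so its spectrum consists of real eigenvalues. Expanding the characteristic polynomial of the displayed matrix gives
  det(λ I - A) = p(λ) = λ^3 + (1)λ^2 + (-17)λ + (15).
Solving p(λ) = 0 yields eigenvalues ≈ -5, 1, 3. (A is shown rounded to 4 decimals, so these recover the underlying integer eigenvalues to within that precision.)
Verification: the trace of A = -1 equals the sum of eigenvalues -1, and det(A) ≈ -15.0009 matches the eigenvalue product -15.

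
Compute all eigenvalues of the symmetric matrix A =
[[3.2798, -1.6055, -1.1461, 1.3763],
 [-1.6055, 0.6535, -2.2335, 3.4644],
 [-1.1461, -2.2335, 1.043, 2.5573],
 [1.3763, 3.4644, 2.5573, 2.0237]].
sigma(A) ≈ {-5, 3, 4, 5}

A is real symmetric, so its spectrum consists of real eigenvalues. Expanding the characteristic polynomial of the displayed matrix gives
  det(λ I - A) = p(λ) = λ^4 + (-7)λ^3 + (-13)λ^2 + (174.9948)λ + (-299.9886).
Solving p(λ) = 0 yields eigenvalues ≈ -5, 3, 4, 5. (A is shown rounded to 4 decimals, so these recover the underlying integer eigenvalues to within that precision.)
Verification: the trace of A = 7 equals the sum of eigenvalues 7, and det(A) ≈ -299.9886 matches the eigenvalue product -300.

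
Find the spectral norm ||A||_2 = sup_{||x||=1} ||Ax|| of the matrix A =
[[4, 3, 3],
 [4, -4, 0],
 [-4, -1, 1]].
||A||_2 ≈ 7.0518 (= sqrt(largest eigenvalue of A^T A))

||A||_2 = sigma_max(A) = sqrt(lambda_max(A^T A)). Form the symmetric matrix M = A^T A =
[[48, 0, 8],
 [0, 26, 8],
 [8, 8, 10]].
Its characteristic polynomial (trace, sum of principal 2x2 minors, determinant of M give the coefficients) is
  p(λ) = det(λ I - M) = λ^3 - 84λ^2 + 1860λ - 7744.
No integer candidate from the rational root theorem (±divisors of 7744) is a root, so the roots are irrational. The cubic discriminant is Δ = 471343104 > 0, so there are three distinct real roots. p(5) = -419 and p(6) = 608 have opposite signs, so a root lies in (5, 6); Newton's method refines it to λ ≈ 5.3923. p(28) = 432 and p(29) = -59 have opposite signs, so a root lies in (28, 29); Newton's method refines it to λ ≈ 28.8794. p(49) = -639 and p(50) = 256 have opposite signs, so a root lies in (49, 50); Newton's method refines it to λ ≈ 49.7283. Check (Vieta): the three roots sum to 84, matching tr M = 84.
So the eigenvalues of A^T A are ≈ 5.3923, 28.8794, 49.7283 (all ≥ 0, as they must be for A^T A). The largest is λ_max ≈ 49.7283, hence ||A||_2 = sqrt(λ_max) ≈ 7.0518.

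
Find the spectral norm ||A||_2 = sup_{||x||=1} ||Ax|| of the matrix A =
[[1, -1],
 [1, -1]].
||A||_2 = 2 (= sqrt(largest eigenvalue of A^T A))

||A||_2 = sigma_max(A) = sqrt(lambda_max(A^T A)). Form the symmetric matrix M = A^T A =
[[2, -2],
 [-2, 2]].
Its characteristic polynomial (trace, determinant of M give the coefficients) is
  p(λ) = det(λ I - M) = λ^2 - 4λ.
For λ^2 - 4λ the discriminant is 16. It is a perfect square (4^2), so the roots are rational: λ = (4 ± 4)/2 = 4, 0.
So the eigenvalues of A^T A are ≈ 0, 4 (all ≥ 0, as they must be for A^T A). The largest is λ_max = 4, hence ||A||_2 = sqrt(λ_max) = 2.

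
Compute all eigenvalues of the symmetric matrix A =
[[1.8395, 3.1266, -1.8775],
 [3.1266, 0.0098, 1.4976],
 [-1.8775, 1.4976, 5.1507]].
sigma(A) ≈ {-3, 4, 6}

A is real symmetric, so its spectrum consists of real eigenvalues. Expanding the characteristic polynomial of the displayed matrix gives
  det(λ I - A) = p(λ) = λ^3 + (-7)λ^2 + (-6)λ + (72.0011).
Solving p(λ) = 0 yields eigenvalues ≈ -3, 4, 6. (A is shown rounded to 4 decimals, so these recover the underlying integer eigenvalues to within that precision.)
Verification: the trace of A = 7 equals the sum of eigenvalues 7, and det(A) ≈ -72.0011 matches the eigenvalue product -72.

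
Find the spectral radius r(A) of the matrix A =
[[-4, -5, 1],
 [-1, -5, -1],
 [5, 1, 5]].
r(A) ≈ 6.3812

The eigenvalues of A are the roots of its characteristic polynomial. With M = A (coefficients from the trace, the sum of principal 2x2 minors, and det A):
  p(λ) = det(λ I - M) = λ^3 + 4λ^2 - 34λ - 120.
No integer candidate from the rational root theorem (±divisors of 120) is a root, so the roots are irrational. The cubic discriminant is Δ = 111392 > 0, so there are three distinct real roots. p(-7) = -29 and p(-6) = 12 have opposite signs, so a root lies in (-7, -6); Newton's method refines it to λ ≈ -6.3812. p(-4) = 16 and p(-3) = -9 have opposite signs, so a root lies in (-4, -3); Newton's method refines it to λ ≈ -3.3064. p(5) = -65 and p(6) = 36 have opposite signs, so a root lies in (5, 6); Newton's method refines it to λ ≈ 5.6876. Check (Vieta): the three roots sum to -4, matching tr M = -4.
Thus the eigenvalues (to 4 decimals) are -6.3812 (modulus 6.3812); -3.3064 (modulus 3.3064); 5.6876 (modulus 5.6876). The spectral radius is the largest modulus: r(A) ≈ 6.3812. (Cross-check: r(A) ≤ ||A||_2 ≈ 9.111; equality holds whenever A is normal, though it can also hold for some non-normal A.)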